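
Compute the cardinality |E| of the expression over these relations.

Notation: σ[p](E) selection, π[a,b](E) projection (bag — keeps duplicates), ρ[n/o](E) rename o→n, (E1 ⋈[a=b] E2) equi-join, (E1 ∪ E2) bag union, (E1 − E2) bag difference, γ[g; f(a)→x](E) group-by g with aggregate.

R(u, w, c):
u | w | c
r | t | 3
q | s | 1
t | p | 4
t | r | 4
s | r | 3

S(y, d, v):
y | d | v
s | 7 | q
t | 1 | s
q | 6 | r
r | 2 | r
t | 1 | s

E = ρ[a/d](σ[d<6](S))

Per-node cardinality:
  S → 5
  σ[d<6](S) → 3
  ρ[a/d](σ[d<6](S)) → 3

|E| = 3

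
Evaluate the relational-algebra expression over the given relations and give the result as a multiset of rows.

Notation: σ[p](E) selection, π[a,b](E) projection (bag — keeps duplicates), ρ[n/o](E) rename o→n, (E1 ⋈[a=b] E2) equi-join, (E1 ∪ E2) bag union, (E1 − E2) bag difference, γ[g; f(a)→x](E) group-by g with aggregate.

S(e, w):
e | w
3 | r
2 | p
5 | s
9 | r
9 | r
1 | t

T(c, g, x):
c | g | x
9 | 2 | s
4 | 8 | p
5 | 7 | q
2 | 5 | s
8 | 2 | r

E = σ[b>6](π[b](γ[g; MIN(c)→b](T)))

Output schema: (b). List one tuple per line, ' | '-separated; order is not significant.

Row counts bottom-up:
  T → 5
  γ[g; MIN(c)→b](T) → 4
  π[b](γ[g; MIN(c)→b](T)) → 4
  σ[b>6](π[b](γ[g; MIN(c)→b](T))) → 1

== RESULT ==
b
8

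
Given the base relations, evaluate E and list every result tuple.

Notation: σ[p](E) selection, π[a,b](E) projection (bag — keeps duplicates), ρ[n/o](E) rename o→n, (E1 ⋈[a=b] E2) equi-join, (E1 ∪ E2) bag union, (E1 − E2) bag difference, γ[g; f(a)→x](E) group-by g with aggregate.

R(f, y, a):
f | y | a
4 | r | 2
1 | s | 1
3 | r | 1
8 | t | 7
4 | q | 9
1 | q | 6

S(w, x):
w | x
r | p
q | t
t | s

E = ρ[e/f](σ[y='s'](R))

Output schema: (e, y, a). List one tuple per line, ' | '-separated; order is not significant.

Stepwise |·|:
  R → 6
  σ[y='s'](R) → 1
  ρ[e/f](σ[y='s'](R)) → 1

== RESULT ==
e | y | a
1 | s | 1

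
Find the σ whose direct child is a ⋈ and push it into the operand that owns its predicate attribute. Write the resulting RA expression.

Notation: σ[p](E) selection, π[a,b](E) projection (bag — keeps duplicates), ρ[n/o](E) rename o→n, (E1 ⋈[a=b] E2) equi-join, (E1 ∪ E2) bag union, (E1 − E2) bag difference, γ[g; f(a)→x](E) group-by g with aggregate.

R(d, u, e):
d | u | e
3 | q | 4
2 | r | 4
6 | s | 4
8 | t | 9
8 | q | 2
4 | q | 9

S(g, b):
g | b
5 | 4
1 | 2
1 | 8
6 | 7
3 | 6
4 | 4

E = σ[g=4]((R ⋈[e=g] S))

σ filters on g, owned by the right side.
E' = (R ⋈[e=g] σ[g=4](S))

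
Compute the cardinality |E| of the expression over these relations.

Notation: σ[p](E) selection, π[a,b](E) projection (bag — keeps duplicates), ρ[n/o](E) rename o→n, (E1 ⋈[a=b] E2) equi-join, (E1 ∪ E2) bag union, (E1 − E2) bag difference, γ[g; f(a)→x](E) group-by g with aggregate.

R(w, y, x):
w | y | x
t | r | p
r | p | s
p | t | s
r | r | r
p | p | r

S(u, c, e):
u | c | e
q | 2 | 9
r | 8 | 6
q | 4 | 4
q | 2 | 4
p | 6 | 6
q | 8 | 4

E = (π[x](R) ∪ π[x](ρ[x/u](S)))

Row counts bottom-up:
  R → 5
  π[x](R) → 5
  S → 6
  ρ[x/u](S) → 6
  π[x](ρ[x/u](S)) → 6
  (π[x](R) ∪ π[x](ρ[x/u](S))) → 11

|E| = 11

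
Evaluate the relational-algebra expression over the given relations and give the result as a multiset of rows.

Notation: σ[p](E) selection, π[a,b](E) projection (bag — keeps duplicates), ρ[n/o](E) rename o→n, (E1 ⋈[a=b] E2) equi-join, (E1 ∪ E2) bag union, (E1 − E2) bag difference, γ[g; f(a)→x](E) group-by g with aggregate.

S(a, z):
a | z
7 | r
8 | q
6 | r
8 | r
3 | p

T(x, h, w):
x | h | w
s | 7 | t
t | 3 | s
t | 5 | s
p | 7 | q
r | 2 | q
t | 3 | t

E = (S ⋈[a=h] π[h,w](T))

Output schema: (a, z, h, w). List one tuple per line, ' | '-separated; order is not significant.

Row counts bottom-up:
  S → 5
  T → 6
  π[h,w](T) → 6
  (S ⋈[a=h] π[h,w](T)) → 4

== RESULT ==
a | z | h | w
3 | p | 3 | s
3 | p | 3 | t
7 | r | 7 | q
7 | r | 7 | t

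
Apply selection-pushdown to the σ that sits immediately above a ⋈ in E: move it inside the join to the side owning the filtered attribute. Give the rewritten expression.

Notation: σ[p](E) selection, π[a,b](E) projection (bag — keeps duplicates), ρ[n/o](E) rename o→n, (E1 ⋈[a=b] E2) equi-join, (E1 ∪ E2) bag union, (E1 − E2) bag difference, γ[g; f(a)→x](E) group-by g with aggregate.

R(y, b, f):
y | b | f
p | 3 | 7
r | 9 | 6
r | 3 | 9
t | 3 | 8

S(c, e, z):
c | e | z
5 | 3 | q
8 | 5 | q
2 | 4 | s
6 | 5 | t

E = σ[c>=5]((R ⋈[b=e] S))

σ filters on c, owned by the right side.
E' = (R ⋈[b=e] σ[c>=5](S))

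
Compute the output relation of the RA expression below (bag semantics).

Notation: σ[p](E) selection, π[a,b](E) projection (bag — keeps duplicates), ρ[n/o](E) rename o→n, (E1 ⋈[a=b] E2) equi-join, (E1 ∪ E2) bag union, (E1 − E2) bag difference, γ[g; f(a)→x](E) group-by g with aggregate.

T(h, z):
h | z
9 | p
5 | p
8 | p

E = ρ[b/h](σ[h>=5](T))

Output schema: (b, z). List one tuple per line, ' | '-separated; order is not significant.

Subexpression sizes:
  T → 3
  σ[h>=5](T) → 3
  ρ[b/h](σ[h>=5](T)) → 3

== RESULT ==
b | z
5 | p
8 | p
9 | p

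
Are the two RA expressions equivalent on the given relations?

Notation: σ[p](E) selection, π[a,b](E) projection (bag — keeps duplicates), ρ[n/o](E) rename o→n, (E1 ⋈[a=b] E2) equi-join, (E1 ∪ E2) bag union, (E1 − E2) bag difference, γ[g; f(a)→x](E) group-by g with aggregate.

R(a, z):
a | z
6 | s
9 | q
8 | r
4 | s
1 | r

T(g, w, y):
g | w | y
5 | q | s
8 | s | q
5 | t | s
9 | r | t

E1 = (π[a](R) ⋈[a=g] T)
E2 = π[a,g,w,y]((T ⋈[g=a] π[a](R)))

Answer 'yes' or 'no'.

E1 subexpression sizes:
  R → 5
  π[a](R) → 5
  T → 4
  (π[a](R) ⋈[a=g] T) → 2
E2 subexpression sizes:
  T → 4
  R → 5
  π[a](R) → 5
  (T ⋈[g=a] π[a](R)) → 2
  π[a,g,w,y]((T ⋈[g=a] π[a](R))) → 2

E1 and E2 produce the same multiset:
a | g | w | y
8 | 8 | s | q
9 | 9 | r | t

yes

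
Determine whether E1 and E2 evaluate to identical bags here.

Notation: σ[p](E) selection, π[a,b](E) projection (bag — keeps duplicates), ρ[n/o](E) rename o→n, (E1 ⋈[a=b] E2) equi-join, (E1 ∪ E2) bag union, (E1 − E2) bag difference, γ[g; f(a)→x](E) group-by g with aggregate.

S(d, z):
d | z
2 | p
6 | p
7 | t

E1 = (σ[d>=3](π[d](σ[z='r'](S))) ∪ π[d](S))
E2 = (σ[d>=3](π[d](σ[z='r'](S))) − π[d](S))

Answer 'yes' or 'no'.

E1 stepwise |·|:
  S → 3
  σ[z='r'](S) → 0
  π[d](σ[z='r'](S)) → 0
  σ[d>=3](π[d](σ[z='r'](S))) → 0
  S → 3
  π[d](S) → 3
  (σ[d>=3](π[d](σ[z='r'](S))) ∪ π[d](S)) → 3
E2 stepwise |·|:
  S → 3
  σ[z='r'](S) → 0
  π[d](σ[z='r'](S)) → 0
  σ[d>=3](π[d](σ[z='r'](S))) → 0
  S → 3
  π[d](S) → 3
  (σ[d>=3](π[d](σ[z='r'](S))) − π[d](S)) → 0

E1 result:
d
2
6
7
E2 result:
d
(0 rows)
Witness: (6,) appears 1× in E1 but 0× in E2.

no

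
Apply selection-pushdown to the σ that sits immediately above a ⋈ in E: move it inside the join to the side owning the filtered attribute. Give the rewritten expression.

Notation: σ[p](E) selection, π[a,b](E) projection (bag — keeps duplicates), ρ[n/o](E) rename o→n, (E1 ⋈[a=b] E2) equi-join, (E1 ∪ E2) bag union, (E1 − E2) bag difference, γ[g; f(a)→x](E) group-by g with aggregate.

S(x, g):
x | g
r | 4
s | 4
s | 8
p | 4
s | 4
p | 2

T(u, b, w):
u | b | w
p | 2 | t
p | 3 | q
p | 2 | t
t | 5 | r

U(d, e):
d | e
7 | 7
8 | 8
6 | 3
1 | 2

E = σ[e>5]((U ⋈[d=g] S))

σ filters on e, owned by the left side.
E' = (σ[e>5](U) ⋈[d=g] S)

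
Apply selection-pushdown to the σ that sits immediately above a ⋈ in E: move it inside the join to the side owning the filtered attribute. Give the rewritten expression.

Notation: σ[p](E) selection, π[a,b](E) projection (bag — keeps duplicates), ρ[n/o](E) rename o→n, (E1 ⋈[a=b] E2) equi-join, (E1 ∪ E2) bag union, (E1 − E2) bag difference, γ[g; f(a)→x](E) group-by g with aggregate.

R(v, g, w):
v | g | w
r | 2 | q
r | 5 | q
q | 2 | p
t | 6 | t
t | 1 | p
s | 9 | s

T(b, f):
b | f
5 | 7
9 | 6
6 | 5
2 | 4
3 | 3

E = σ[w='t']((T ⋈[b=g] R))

σ filters on w, owned by the right side.
E' = (T ⋈[b=g] σ[w='t'](R))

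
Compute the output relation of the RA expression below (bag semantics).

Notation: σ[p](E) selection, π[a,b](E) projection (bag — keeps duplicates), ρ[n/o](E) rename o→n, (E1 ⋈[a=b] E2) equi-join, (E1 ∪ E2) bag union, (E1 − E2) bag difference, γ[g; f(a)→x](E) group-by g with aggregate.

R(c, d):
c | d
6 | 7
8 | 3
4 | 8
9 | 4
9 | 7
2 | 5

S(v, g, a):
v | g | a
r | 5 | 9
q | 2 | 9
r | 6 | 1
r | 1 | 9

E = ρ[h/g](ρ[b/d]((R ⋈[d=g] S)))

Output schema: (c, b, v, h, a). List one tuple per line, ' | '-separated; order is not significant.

Per-node cardinality:
  R → 6
  S → 4
  (R ⋈[d=g] S) → 1
  ρ[b/d]((R ⋈[d=g] S)) → 1
  ρ[h/g](ρ[b/d]((R ⋈[d=g] S))) → 1

== RESULT ==
c | b | v | h | a
2 | 5 | r | 5 | 9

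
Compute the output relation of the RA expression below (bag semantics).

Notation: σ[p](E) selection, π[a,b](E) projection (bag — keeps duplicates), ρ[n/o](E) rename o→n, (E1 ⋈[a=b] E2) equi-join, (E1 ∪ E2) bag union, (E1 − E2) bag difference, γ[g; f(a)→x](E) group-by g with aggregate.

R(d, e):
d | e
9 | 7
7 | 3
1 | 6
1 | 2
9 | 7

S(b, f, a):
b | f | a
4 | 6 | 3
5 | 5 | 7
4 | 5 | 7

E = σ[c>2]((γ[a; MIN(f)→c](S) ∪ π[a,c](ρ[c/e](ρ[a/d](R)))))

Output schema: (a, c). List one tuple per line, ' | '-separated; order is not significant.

Per-node cardinality:
  S → 3
  γ[a; MIN(f)→c](S) → 2
  R → 5
  ρ[a/d](R) → 5
  ρ[c/e](ρ[a/d](R)) → 5
  π[a,c](ρ[c/e](ρ[a/d](R))) → 5
  (γ[a; MIN(f)→c](S) ∪ π[a,c](ρ[c/e](ρ[a/d](R)))) → 7
  σ[c>2]((γ[a; MIN(f)→c](S) ∪ π[a,c](ρ[c/e](ρ[a/d](R))))) → 6

== RESULT ==
a | c
1 | 6
3 | 6
7 | 3
7 | 5
9 | 7
9 | 7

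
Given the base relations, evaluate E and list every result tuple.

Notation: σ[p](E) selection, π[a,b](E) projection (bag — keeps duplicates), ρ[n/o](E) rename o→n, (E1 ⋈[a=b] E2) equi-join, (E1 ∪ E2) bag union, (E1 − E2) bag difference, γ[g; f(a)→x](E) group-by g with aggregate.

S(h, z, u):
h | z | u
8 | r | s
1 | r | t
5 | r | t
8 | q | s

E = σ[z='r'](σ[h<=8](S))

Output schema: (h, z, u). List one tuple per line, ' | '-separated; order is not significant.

Subexpression sizes:
  S → 4
  σ[h<=8](S) → 4
  σ[z='r'](σ[h<=8](S)) → 3

== RESULT ==
h | z | u
1 | r | t
5 | r | t
8 | r | s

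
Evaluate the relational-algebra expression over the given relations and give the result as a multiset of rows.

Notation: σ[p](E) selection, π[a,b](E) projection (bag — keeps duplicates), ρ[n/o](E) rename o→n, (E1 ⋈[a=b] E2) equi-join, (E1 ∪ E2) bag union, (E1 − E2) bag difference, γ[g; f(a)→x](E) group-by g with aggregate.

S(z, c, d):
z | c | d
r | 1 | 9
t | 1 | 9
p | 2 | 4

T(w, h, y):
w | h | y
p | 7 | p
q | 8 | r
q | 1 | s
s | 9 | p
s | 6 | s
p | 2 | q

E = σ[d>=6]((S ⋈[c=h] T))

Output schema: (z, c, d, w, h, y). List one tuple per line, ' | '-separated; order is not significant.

Stepwise |·|:
  S → 3
  T → 6
  (S ⋈[c=h] T) → 3
  σ[d>=6]((S ⋈[c=h] T)) → 2

== RESULT ==
z | c | d | w | h | y
r | 1 | 9 | q | 1 | s
t | 1 | 9 | q | 1 | s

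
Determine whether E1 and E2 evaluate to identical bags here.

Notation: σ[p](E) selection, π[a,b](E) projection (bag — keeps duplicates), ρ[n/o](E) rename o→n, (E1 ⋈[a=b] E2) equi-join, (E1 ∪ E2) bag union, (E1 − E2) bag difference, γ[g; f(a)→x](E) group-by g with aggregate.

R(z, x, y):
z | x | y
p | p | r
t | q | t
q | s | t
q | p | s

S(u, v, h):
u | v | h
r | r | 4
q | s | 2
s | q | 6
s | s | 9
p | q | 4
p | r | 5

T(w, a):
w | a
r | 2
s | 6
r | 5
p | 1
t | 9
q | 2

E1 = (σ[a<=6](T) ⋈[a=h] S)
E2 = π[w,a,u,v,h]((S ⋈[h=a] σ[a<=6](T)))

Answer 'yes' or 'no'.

E1 stepwise |·|:
  T → 6
  σ[a<=6](T) → 5
  S → 6
  (σ[a<=6](T) ⋈[a=h] S) → 4
E2 stepwise |·|:
  S → 6
  T → 6
  σ[a<=6](T) → 5
  (S ⋈[h=a] σ[a<=6](T)) → 4
  π[w,a,u,v,h]((S ⋈[h=a] σ[a<=6](T))) → 4

E1 and E2 produce the same multiset:
w | a | u | v | h
q | 2 | q | s | 2
r | 2 | q | s | 2
r | 5 | p | r | 5
s | 6 | s | q | 6

yes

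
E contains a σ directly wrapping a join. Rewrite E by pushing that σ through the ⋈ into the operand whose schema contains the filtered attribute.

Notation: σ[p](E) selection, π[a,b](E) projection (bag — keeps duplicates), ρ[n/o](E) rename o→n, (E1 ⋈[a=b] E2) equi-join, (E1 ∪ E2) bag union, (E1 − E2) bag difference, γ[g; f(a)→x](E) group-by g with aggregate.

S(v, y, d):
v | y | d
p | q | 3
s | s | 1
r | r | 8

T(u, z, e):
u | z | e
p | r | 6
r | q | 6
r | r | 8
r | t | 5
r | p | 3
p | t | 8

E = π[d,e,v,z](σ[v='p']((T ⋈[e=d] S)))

σ filters on v, owned by the right side.
E' = π[d,e,v,z]((T ⋈[e=d] σ[v='p'](S)))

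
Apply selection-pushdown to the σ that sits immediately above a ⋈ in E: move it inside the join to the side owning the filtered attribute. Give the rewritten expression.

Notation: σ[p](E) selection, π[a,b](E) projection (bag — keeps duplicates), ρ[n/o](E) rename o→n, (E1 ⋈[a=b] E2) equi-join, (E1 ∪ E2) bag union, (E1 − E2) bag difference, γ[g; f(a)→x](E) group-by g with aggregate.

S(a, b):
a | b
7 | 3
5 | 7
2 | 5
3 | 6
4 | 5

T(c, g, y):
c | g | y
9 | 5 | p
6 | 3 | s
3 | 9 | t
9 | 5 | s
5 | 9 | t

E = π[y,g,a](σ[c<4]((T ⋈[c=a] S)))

σ filters on c, owned by the left side.
E' = π[y,g,a]((σ[c<4](T) ⋈[c=a] S))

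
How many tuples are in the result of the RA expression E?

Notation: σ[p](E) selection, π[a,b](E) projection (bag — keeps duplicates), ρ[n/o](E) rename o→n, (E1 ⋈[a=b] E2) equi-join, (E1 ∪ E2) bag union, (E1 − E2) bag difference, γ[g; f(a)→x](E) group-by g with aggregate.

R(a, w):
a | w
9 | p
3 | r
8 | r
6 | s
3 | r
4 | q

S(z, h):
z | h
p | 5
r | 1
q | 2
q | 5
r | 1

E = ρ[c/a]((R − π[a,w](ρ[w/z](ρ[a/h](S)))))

Subexpression sizes:
  R → 6
  S → 5
  ρ[a/h](S) → 5
  ρ[w/z](ρ[a/h](S)) → 5
  π[a,w](ρ[w/z](ρ[a/h](S))) → 5
  (R − π[a,w](ρ[w/z](ρ[a/h](S)))) → 6
  ρ[c/a]((R − π[a,w](ρ[w/z](ρ[a/h](S))))) → 6

|E| = 6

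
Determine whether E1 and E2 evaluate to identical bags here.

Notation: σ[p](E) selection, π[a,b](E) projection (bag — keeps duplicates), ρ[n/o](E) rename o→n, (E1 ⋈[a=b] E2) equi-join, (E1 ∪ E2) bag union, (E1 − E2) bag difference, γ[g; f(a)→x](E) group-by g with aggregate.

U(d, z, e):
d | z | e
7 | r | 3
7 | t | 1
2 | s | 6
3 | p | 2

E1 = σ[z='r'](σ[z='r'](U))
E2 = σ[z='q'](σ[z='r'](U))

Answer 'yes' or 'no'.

E1 stepwise |·|:
  U → 4
  σ[z='r'](U) → 1
  σ[z='r'](σ[z='r'](U)) → 1
E2 stepwise |·|:
  U → 4
  σ[z='r'](U) → 1
  σ[z='q'](σ[z='r'](U)) → 0

E1 result:
d | z | e
7 | r | 3
E2 result:
d | z | e
(0 rows)
Witness: (7, 'r', 3) appears 1× in E1 but 0× in E2.

no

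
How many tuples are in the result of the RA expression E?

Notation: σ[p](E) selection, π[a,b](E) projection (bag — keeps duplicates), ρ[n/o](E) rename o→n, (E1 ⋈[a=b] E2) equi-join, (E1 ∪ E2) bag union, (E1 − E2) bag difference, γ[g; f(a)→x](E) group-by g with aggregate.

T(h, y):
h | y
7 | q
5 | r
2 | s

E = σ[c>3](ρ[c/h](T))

Subexpression sizes:
  T → 3
  ρ[c/h](T) → 3
  σ[c>3](ρ[c/h](T)) → 2

|E| = 2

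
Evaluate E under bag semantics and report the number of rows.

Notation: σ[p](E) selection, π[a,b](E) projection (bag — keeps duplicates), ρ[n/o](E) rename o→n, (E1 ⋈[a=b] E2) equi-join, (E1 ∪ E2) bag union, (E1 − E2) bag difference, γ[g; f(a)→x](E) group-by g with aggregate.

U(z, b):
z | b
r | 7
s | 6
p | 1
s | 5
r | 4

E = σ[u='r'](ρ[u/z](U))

Subexpression sizes:
  U → 5
  ρ[u/z](U) → 5
  σ[u='r'](ρ[u/z](U)) → 2

|E| = 2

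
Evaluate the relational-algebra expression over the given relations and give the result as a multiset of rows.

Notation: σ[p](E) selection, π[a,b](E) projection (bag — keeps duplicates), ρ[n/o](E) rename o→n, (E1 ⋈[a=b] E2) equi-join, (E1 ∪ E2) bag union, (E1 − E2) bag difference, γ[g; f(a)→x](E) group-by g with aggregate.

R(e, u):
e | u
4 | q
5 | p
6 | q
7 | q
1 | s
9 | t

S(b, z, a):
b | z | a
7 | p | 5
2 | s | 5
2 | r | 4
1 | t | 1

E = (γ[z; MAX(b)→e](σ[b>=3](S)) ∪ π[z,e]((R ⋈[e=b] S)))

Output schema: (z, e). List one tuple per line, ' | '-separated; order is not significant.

Per-node cardinality:
  S → 4
  σ[b>=3](S) → 1
  γ[z; MAX(b)→e](σ[b>=3](S)) → 1
  R → 6
  S → 4
  (R ⋈[e=b] S) → 2
  π[z,e]((R ⋈[e=b] S)) → 2
  (γ[z; MAX(b)→e](σ[b>=3](S)) ∪ π[z,e]((R ⋈[e=b] S))) → 3

== RESULT ==
z | e
p | 7
p | 7
t | 1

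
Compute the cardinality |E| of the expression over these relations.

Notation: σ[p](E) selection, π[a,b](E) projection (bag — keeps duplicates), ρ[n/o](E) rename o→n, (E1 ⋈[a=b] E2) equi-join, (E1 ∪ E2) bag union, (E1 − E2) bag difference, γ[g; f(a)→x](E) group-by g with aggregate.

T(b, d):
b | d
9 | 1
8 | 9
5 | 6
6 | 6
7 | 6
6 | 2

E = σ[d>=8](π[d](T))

Stepwise |·|:
  T → 6
  π[d](T) → 6
  σ[d>=8](π[d](T)) → 1

|E| = 1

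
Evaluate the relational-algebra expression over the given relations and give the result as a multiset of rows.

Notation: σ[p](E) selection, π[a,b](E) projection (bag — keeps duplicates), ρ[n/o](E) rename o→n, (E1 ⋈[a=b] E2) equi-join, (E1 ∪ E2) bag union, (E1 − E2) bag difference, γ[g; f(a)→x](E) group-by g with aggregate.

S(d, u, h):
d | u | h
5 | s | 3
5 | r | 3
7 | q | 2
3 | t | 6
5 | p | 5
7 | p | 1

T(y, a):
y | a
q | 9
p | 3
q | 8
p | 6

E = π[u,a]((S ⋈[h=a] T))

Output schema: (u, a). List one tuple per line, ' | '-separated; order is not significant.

Per-node cardinality:
  S → 6
  T → 4
  (S ⋈[h=a] T) → 3
  π[u,a]((S ⋈[h=a] T)) → 3

== RESULT ==
u | a
r | 3
s | 3
t | 6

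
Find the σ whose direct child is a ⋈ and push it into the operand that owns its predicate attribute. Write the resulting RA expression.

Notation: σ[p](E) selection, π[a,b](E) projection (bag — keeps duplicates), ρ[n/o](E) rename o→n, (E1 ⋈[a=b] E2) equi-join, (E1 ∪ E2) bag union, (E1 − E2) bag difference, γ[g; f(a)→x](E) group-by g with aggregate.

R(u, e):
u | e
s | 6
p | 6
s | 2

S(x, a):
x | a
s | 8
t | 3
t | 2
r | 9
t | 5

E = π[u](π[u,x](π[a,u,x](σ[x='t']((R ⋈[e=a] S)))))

σ filters on x, owned by the right side.
E' = π[u](π[u,x](π[a,u,x]((R ⋈[e=a] σ[x='t'](S)))))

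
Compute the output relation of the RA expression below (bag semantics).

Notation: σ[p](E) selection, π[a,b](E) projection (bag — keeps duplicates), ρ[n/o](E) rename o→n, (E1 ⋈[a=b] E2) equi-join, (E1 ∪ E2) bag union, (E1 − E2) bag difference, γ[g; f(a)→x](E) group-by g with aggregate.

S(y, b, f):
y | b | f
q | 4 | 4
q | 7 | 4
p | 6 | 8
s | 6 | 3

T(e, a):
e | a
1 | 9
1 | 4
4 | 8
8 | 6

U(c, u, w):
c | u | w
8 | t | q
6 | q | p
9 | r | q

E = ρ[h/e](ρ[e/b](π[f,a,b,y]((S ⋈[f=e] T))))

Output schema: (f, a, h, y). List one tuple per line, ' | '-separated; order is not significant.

Per-node cardinality:
  S → 4
  T → 4
  (S ⋈[f=e] T) → 3
  π[f,a,b,y]((S ⋈[f=e] T)) → 3
  ρ[e/b](π[f,a,b,y]((S ⋈[f=e] T))) → 3
  ρ[h/e](ρ[e/b](π[f,a,b,y]((S ⋈[f=e] T)))) → 3

== RESULT ==
f | a | h | y
4 | 8 | 4 | q
4 | 8 | 7 | q
8 | 6 | 6 | p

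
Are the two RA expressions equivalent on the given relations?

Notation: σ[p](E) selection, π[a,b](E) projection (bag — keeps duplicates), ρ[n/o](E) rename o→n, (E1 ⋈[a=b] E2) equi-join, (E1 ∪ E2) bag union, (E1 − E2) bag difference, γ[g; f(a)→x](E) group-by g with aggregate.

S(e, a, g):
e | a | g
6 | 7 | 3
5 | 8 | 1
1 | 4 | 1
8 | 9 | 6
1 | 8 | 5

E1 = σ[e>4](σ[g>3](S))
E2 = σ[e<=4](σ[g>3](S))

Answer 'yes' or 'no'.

E1 row counts bottom-up:
  S → 5
  σ[g>3](S) → 2
  σ[e>4](σ[g>3](S)) → 1
E2 row counts bottom-up:
  S → 5
  σ[g>3](S) → 2
  σ[e<=4](σ[g>3](S)) → 1

E1 result:
e | a | g
8 | 9 | 6
E2 result:
e | a | g
1 | 8 | 5
Witness: (8, 9, 6) appears 1× in E1 but 0× in E2.

no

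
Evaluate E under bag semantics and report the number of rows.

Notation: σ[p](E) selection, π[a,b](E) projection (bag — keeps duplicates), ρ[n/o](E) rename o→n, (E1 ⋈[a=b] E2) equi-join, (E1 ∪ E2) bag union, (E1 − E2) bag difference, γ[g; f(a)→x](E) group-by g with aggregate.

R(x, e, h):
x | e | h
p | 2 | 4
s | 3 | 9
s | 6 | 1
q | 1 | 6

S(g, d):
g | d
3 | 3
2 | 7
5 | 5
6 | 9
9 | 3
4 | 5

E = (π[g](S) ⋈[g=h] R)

Row counts bottom-up:
  S → 6
  π[g](S) → 6
  R → 4
  (π[g](S) ⋈[g=h] R) → 3

|E| = 3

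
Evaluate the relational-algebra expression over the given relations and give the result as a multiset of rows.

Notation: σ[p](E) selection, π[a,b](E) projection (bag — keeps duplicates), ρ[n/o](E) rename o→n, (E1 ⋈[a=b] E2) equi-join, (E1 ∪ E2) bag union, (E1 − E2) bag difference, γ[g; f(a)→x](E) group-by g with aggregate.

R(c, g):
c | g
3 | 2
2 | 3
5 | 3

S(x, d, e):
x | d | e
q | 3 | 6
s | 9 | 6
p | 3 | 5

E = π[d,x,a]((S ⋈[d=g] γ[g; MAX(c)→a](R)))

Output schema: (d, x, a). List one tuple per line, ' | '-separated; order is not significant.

Stepwise |·|:
  S → 3
  R → 3
  γ[g; MAX(c)→a](R) → 2
  (S ⋈[d=g] γ[g; MAX(c)→a](R)) → 2
  π[d,x,a]((S ⋈[d=g] γ[g; MAX(c)→a](R))) → 2

== RESULT ==
d | x | a
3 | p | 5
3 | q | 5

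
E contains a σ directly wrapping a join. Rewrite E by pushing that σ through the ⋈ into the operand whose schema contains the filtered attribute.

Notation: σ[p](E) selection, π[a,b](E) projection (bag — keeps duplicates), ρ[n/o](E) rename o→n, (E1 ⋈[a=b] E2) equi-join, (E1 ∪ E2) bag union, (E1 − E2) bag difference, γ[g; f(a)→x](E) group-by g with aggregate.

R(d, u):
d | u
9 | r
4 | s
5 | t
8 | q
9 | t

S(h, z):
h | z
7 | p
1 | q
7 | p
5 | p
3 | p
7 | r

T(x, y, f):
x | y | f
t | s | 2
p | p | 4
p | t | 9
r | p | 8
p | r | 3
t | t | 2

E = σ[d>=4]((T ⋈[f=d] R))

σ filters on d, owned by the right side.
E' = (T ⋈[f=d] σ[d>=4](R))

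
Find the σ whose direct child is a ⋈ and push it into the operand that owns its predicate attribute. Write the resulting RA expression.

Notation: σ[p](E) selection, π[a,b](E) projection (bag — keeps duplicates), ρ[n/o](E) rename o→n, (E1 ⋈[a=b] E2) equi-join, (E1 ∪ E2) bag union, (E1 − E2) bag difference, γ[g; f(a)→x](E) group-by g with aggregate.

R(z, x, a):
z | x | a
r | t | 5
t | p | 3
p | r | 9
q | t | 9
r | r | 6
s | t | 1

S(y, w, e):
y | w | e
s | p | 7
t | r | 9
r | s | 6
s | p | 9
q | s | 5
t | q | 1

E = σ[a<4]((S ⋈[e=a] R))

σ filters on a, owned by the right side.
E' = (S ⋈[e=a] σ[a<4](R))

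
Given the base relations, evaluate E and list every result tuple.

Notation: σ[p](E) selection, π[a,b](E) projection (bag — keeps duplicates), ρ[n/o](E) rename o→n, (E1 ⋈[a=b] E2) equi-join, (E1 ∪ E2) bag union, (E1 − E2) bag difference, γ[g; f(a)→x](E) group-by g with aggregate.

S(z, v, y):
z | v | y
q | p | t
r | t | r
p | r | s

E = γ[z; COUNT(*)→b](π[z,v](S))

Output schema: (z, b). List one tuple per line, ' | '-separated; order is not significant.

Row counts bottom-up:
  S → 3
  π[z,v](S) → 3
  γ[z; COUNT(*)→b](π[z,v](S)) → 3

== RESULT ==
z | b
p | 1
q | 1
r | 1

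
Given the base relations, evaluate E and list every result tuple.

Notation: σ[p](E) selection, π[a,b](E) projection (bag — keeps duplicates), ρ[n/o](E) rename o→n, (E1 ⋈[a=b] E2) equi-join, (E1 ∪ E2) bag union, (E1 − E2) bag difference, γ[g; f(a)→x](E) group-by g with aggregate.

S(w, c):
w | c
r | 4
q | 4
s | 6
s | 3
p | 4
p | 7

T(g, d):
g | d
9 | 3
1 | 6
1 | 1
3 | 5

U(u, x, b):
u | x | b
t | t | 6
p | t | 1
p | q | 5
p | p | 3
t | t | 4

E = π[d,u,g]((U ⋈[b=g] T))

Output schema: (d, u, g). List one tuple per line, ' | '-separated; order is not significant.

Row counts bottom-up:
  U → 5
  T → 4
  (U ⋈[b=g] T) → 3
  π[d,u,g]((U ⋈[b=g] T)) → 3

== RESULT ==
d | u | g
1 | p | 1
5 | p | 3
6 | p | 1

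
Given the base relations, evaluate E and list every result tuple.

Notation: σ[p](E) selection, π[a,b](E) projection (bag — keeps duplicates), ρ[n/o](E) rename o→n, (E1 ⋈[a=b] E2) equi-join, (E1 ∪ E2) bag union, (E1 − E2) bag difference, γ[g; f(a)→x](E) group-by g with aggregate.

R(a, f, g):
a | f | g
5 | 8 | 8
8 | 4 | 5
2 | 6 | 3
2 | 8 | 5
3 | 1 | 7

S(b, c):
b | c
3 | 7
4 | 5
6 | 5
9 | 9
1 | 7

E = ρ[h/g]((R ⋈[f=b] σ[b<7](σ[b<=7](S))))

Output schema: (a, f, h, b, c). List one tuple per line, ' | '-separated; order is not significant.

Subexpression sizes:
  R → 5
  S → 5
  σ[b<=7](S) → 4
  σ[b<7](σ[b<=7](S)) → 4
  (R ⋈[f=b] σ[b<7](σ[b<=7](S))) → 3
  ρ[h/g]((R ⋈[f=b] σ[b<7](σ[b<=7](S)))) → 3

== RESULT ==
a | f | h | b | c
2 | 6 | 3 | 6 | 5
3 | 1 | 7 | 1 | 7
8 | 4 | 5 | 4 | 5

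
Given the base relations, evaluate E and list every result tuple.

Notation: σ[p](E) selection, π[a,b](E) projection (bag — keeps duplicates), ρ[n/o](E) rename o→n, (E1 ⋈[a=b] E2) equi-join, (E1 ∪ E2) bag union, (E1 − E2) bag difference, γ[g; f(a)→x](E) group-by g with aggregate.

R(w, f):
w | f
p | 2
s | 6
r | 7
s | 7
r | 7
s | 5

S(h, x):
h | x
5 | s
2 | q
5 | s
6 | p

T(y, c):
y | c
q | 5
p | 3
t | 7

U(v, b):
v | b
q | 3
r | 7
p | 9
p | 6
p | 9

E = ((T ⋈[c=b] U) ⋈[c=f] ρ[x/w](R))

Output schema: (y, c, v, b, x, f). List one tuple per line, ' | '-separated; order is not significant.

Stepwise |·|:
  T → 3
  U → 5
  (T ⋈[c=b] U) → 2
  R → 6
  ρ[x/w](R) → 6
  ((T ⋈[c=b] U) ⋈[c=f] ρ[x/w](R)) → 3

== RESULT ==
y | c | v | b | x | f
t | 7 | r | 7 | r | 7
t | 7 | r | 7 | r | 7
t | 7 | r | 7 | s | 7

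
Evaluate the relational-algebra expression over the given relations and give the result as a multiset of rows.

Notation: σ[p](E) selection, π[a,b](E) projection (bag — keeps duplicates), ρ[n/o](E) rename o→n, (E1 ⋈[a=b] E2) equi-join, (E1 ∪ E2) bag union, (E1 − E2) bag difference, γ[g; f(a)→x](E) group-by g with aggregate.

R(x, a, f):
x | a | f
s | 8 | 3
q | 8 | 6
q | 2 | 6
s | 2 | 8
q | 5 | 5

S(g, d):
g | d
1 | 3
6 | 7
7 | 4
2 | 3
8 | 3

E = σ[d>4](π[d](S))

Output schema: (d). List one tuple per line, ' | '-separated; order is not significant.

Per-node cardinality:
  S → 5
  π[d](S) → 5
  σ[d>4](π[d](S)) → 1

== RESULT ==
d
7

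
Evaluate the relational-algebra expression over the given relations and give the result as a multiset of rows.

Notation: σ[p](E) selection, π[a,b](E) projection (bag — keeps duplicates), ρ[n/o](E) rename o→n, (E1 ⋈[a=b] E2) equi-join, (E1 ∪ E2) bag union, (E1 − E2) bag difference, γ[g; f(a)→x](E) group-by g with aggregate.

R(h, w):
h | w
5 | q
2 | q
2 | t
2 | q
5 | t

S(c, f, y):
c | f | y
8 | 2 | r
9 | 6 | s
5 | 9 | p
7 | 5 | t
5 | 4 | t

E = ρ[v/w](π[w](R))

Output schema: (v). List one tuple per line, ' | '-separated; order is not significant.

Stepwise |·|:
  R → 5
  π[w](R) → 5
  ρ[v/w](π[w](R)) → 5

== RESULT ==
v
q
q
q
t
t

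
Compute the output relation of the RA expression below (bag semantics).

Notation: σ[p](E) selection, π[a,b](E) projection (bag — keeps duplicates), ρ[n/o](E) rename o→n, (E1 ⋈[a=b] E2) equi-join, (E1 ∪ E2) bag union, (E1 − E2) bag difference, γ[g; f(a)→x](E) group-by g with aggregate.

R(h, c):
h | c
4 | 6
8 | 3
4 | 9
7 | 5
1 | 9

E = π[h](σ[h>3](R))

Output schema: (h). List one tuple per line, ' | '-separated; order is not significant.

Stepwise |·|:
  R → 5
  σ[h>3](R) → 4
  π[h](σ[h>3](R)) → 4

== RESULT ==
h
4
4
7
8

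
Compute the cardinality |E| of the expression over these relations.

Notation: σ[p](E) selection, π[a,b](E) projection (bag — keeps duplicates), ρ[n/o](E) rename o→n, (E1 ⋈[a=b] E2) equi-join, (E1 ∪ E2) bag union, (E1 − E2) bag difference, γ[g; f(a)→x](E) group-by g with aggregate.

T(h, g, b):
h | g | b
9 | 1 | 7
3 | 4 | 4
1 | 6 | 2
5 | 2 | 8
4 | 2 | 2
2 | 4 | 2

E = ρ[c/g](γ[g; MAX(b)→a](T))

Stepwise |·|:
  T → 6
  γ[g; MAX(b)→a](T) → 4
  ρ[c/g](γ[g; MAX(b)→a](T)) → 4

|E| = 4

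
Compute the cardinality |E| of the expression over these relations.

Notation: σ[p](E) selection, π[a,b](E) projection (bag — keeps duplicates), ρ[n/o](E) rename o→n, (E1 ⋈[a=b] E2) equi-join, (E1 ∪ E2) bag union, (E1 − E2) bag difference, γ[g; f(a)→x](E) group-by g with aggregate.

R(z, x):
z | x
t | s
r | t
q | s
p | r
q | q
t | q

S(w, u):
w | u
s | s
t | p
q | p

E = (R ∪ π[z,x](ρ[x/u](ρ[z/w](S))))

Stepwise |·|:
  R → 6
  S → 3
  ρ[z/w](S) → 3
  ρ[x/u](ρ[z/w](S)) → 3
  π[z,x](ρ[x/u](ρ[z/w](S))) → 3
  (R ∪ π[z,x](ρ[x/u](ρ[z/w](S)))) → 9

|E| = 9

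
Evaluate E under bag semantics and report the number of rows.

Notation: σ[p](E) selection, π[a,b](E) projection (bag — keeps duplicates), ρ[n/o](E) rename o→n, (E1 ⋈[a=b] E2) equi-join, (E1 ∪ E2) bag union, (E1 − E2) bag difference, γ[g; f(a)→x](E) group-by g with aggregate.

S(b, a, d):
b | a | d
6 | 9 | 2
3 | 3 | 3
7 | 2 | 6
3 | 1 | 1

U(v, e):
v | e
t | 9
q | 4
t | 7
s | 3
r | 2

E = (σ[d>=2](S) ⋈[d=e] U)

Row counts bottom-up:
  S → 4
  σ[d>=2](S) → 3
  U → 5
  (σ[d>=2](S) ⋈[d=e] U) → 2

|E| = 2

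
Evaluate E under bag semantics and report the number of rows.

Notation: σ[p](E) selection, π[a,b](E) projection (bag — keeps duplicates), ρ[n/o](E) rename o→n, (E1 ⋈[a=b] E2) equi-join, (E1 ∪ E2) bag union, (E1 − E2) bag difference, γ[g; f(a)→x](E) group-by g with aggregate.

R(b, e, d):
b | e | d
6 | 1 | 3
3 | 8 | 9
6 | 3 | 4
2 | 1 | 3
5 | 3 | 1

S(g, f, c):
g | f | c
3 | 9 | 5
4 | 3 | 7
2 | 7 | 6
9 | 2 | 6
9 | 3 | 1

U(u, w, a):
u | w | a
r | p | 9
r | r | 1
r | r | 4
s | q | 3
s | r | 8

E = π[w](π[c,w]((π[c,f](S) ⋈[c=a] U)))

Per-node cardinality:
  S → 5
  π[c,f](S) → 5
  U → 5
  (π[c,f](S) ⋈[c=a] U) → 1
  π[c,w]((π[c,f](S) ⋈[c=a] U)) → 1
  π[w](π[c,w]((π[c,f](S) ⋈[c=a] U))) → 1

|E| = 1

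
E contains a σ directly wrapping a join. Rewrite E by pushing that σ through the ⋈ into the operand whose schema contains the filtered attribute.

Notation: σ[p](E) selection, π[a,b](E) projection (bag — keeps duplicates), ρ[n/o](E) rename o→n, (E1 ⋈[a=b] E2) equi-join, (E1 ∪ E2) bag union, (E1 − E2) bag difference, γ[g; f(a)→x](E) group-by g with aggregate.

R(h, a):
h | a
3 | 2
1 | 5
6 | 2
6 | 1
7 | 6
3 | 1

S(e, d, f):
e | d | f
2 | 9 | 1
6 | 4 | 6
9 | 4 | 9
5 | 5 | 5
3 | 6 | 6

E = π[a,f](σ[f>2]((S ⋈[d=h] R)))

σ filters on f, owned by the left side.
E' = π[a,f]((σ[f>2](S) ⋈[d=h] R))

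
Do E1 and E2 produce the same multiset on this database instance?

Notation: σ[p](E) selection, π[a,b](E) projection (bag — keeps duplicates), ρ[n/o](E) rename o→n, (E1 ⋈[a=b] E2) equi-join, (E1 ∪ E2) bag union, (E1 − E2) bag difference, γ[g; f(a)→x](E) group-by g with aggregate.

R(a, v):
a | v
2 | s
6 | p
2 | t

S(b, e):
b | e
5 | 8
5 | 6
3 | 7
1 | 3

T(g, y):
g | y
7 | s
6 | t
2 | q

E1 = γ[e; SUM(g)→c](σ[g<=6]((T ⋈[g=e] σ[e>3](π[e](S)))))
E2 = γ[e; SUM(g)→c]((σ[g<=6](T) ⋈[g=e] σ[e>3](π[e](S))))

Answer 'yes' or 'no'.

E1 row counts bottom-up:
  T → 3
  S → 4
  π[e](S) → 4
  σ[e>3](π[e](S)) → 3
  (T ⋈[g=e] σ[e>3](π[e](S))) → 2
  σ[g<=6]((T ⋈[g=e] σ[e>3](π[e](S)))) → 1
  γ[e; SUM(g)→c](σ[g<=6]((T ⋈[g=e] σ[e>3](π[e](S))))) → 1
E2 row counts bottom-up:
  T → 3
  σ[g<=6](T) → 2
  S → 4
  π[e](S) → 4
  σ[e>3](π[e](S)) → 3
  (σ[g<=6](T) ⋈[g=e] σ[e>3](π[e](S))) → 1
  γ[e; SUM(g)→c]((σ[g<=6](T) ⋈[g=e] σ[e>3](π[e](S)))) → 1

E1 and E2 produce the same multiset:
e | c
6 | 6

yes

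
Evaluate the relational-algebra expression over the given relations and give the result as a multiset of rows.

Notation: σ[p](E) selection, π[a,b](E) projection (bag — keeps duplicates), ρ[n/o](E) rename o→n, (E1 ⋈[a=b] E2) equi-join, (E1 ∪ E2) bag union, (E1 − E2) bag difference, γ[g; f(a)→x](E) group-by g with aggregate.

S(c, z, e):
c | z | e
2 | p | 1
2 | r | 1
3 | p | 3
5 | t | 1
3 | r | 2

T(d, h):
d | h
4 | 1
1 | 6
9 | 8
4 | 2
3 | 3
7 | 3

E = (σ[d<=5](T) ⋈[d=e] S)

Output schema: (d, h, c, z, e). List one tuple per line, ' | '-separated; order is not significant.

Row counts bottom-up:
  T → 6
  σ[d<=5](T) → 4
  S → 5
  (σ[d<=5](T) ⋈[d=e] S) → 4

== RESULT ==
d | h | c | z | e
1 | 6 | 2 | p | 1
1 | 6 | 2 | r | 1
1 | 6 | 5 | t | 1
3 | 3 | 3 | p | 3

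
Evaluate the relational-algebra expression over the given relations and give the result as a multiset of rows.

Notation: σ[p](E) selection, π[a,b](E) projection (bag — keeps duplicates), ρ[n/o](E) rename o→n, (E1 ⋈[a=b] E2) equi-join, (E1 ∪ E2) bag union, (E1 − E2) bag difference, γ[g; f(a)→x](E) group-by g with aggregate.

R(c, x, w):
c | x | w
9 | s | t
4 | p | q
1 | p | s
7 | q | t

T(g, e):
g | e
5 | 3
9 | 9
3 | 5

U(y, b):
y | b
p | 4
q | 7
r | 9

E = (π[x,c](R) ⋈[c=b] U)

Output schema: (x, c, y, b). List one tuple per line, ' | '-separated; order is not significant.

Row counts bottom-up:
  R → 4
  π[x,c](R) → 4
  U → 3
  (π[x,c](R) ⋈[c=b] U) → 3

== RESULT ==
x | c | y | b
p | 4 | p | 4
q | 7 | q | 7
s | 9 | r | 9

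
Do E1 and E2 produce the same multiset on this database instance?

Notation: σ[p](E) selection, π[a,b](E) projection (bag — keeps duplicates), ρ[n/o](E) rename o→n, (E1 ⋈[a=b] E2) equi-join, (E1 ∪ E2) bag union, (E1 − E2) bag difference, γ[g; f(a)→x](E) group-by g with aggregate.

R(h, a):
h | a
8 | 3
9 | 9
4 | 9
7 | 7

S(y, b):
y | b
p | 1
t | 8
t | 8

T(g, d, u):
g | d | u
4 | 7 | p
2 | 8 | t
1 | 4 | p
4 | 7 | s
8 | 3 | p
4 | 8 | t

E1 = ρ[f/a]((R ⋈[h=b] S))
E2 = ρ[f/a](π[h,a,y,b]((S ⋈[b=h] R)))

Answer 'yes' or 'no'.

E1 row counts bottom-up:
  R → 4
  S → 3
  (R ⋈[h=b] S) → 2
  ρ[f/a]((R ⋈[h=b] S)) → 2
E2 row counts bottom-up:
  S → 3
  R → 4
  (S ⋈[b=h] R) → 2
  π[h,a,y,b]((S ⋈[b=h] R)) → 2
  ρ[f/a](π[h,a,y,b]((S ⋈[b=h] R))) → 2

E1 and E2 produce the same multiset:
h | f | y | b
8 | 3 | t | 8
8 | 3 | t | 8

yes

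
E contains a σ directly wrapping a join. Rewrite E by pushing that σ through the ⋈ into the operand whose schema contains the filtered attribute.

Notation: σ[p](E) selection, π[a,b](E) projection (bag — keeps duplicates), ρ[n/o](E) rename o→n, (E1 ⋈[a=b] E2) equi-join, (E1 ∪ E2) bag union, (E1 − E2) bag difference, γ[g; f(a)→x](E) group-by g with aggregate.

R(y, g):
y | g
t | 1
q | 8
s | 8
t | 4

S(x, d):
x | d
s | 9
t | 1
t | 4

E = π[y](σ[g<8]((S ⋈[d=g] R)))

σ filters on g, owned by the right side.
E' = π[y]((S ⋈[d=g] σ[g<8](R)))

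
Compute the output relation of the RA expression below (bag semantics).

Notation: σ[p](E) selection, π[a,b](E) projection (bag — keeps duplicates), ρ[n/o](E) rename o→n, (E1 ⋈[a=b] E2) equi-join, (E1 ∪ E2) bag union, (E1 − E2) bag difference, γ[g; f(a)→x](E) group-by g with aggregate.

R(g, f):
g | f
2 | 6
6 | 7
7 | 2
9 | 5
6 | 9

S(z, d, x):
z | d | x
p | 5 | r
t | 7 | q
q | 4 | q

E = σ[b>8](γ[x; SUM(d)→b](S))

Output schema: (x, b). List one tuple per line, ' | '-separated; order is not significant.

Stepwise |·|:
  S → 3
  γ[x; SUM(d)→b](S) → 2
  σ[b>8](γ[x; SUM(d)→b](S)) → 1

== RESULT ==
x | b
q | 11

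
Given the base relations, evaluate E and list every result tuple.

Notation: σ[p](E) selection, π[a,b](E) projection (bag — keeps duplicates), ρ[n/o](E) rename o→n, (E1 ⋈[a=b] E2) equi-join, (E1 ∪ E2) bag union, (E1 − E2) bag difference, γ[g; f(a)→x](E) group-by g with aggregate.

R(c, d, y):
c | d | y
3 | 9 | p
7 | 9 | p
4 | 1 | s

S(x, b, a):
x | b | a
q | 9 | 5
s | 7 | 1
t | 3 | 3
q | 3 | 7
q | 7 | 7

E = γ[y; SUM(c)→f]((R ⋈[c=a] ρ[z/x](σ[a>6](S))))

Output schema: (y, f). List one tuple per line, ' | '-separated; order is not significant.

Subexpression sizes:
  R → 3
  S → 5
  σ[a>6](S) → 2
  ρ[z/x](σ[a>6](S)) → 2
  (R ⋈[c=a] ρ[z/x](σ[a>6](S))) → 2
  γ[y; SUM(c)→f]((R ⋈[c=a] ρ[z/x](σ[a>6](S)))) → 1

== RESULT ==
y | f
p | 14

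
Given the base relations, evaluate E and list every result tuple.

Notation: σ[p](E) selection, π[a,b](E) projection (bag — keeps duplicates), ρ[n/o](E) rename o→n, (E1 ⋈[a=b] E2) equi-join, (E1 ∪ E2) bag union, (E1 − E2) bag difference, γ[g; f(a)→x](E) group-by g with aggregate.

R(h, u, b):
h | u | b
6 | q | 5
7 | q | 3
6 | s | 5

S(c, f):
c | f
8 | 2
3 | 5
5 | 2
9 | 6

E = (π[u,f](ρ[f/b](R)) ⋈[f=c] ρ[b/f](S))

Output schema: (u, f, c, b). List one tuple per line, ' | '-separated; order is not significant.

Per-node cardinality:
  R → 3
  ρ[f/b](R) → 3
  π[u,f](ρ[f/b](R)) → 3
  S → 4
  ρ[b/f](S) → 4
  (π[u,f](ρ[f/b](R)) ⋈[f=c] ρ[b/f](S)) → 3

== RESULT ==
u | f | c | b
q | 3 | 3 | 5
q | 5 | 5 | 2
s | 5 | 5 | 2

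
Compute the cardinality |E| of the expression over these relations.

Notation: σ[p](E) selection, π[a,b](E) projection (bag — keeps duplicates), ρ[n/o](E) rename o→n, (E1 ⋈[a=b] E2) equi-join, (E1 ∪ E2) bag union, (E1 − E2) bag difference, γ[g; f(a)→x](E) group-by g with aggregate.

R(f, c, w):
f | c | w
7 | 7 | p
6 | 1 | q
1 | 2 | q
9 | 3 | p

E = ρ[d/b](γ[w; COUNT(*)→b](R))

Row counts bottom-up:
  R → 4
  γ[w; COUNT(*)→b](R) → 2
  ρ[d/b](γ[w; COUNT(*)→b](R)) → 2

|E| = 2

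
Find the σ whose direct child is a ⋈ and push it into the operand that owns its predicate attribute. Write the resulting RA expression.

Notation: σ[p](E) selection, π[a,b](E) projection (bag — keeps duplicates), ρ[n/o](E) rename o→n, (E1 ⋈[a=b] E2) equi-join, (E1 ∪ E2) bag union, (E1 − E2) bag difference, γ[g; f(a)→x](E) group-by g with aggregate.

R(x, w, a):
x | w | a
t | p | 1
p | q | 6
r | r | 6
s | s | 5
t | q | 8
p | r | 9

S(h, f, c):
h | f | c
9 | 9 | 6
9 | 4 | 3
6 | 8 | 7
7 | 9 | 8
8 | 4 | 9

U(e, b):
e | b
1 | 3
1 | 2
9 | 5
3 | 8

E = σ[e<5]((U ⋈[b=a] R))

σ filters on e, owned by the left side.
E' = (σ[e<5](U) ⋈[b=a] R)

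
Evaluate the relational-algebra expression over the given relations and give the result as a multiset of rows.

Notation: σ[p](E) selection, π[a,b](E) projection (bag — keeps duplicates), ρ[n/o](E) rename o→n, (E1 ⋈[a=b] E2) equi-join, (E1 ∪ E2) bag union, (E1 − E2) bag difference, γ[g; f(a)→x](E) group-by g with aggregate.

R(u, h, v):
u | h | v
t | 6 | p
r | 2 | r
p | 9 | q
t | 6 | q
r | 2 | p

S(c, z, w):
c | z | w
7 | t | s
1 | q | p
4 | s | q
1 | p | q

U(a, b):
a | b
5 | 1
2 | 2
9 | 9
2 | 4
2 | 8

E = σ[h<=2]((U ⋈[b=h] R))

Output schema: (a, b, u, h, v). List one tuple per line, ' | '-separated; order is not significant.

Per-node cardinality:
  U → 5
  R → 5
  (U ⋈[b=h] R) → 3
  σ[h<=2]((U ⋈[b=h] R)) → 2

== RESULT ==
a | b | u | h | v
2 | 2 | r | 2 | p
2 | 2 | r | 2 | r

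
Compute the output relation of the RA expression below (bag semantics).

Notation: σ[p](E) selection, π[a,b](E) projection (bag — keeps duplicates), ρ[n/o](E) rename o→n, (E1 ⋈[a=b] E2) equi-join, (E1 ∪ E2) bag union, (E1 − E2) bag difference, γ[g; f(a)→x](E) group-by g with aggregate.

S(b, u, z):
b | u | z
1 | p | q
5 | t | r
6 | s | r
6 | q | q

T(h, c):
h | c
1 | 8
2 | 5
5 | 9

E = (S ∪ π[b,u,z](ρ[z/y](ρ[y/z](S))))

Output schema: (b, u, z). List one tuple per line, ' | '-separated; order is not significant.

Stepwise |·|:
  S → 4
  S → 4
  ρ[y/z](S) → 4
  ρ[z/y](ρ[y/z](S)) → 4
  π[b,u,z](ρ[z/y](ρ[y/z](S))) → 4
  (S ∪ π[b,u,z](ρ[z/y](ρ[y/z](S)))) → 8

== RESULT ==
b | u | z
1 | p | q
1 | p | q
5 | t | r
5 | t | r
6 | q | q
6 | q | q
6 | s | r
6 | s | r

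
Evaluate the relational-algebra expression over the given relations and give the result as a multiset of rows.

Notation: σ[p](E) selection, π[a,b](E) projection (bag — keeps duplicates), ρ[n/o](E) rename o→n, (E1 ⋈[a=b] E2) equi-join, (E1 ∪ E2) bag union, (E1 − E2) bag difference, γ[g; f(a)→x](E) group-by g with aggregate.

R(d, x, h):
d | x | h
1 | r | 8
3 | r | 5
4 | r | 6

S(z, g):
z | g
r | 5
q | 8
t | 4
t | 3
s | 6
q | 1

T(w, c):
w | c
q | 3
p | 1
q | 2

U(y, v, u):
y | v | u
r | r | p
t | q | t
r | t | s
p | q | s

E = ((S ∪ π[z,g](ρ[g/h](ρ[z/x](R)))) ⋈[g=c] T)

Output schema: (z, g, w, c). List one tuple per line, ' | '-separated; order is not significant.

Subexpression sizes:
  S → 6
  R → 3
  ρ[z/x](R) → 3
  ρ[g/h](ρ[z/x](R)) → 3
  π[z,g](ρ[g/h](ρ[z/x](R))) → 3
  (S ∪ π[z,g](ρ[g/h](ρ[z/x](R)))) → 9
  T → 3
  ((S ∪ π[z,g](ρ[g/h](ρ[z/x](R)))) ⋈[g=c] T) → 2

== RESULT ==
z | g | w | c
q | 1 | p | 1
t | 3 | q | 3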